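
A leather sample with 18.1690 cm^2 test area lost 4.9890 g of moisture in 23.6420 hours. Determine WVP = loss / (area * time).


Formula: WVP = loss / (area * time)
Substituting: WVP = 4.9890 / (18.1690 * 23.6420)
Result: 0.0116144 g/(cm^2*hr)


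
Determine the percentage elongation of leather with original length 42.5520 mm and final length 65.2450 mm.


Formula: Elongation = (Lf - L0) / L0 * 100
Substituting: Elongation = (65.2450 - 42.5520) / 42.5520 * 100
Result: 53.3300 %


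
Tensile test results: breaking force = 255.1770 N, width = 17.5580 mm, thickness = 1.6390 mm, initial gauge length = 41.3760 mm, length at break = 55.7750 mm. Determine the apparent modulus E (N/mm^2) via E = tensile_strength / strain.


TS = F / (w * t) = 255.1770 / (17.5580 * 1.6390) = 8.8672 N/mm^2
strain = (Lf - L0) / L0 = (55.7750 - 41.3760) / 41.3760 = 0.3480
E = TS / strain = 8.8672 / 0.3480 = 25.4803 N/mm^2


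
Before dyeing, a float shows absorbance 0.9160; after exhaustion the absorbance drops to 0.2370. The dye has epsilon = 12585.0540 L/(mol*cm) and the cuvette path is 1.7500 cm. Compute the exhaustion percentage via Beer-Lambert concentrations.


c_initial = A_i / (epsilon * l) = 0.9160 / (12585.0540 * 1.7500) = 4.1591e-05 mol/L
c_final = A_f / (epsilon * l) = 0.2370 / (12585.0540 * 1.7500) = 1.0761e-05 mol/L
Exhaustion = (c_initial - c_final) / c_initial * 100 = (4.1591e-05 - 1.0761e-05) / 4.1591e-05 * 100 = 74.1266 %


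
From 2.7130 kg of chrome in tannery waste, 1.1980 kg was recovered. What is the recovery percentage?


Formula: Recovery = recovered / input * 100
Substituting: Recovery = 1.1980 / 2.7130 * 100
Result: 44.1578 %


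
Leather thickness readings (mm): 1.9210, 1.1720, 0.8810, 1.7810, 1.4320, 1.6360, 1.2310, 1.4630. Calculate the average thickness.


Formula: Average = sum / n
Substituting: Average = 11.5170 / 8
Result: 1.4396 mm


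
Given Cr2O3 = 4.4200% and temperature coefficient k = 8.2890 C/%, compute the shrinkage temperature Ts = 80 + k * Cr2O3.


Formula: Ts = 80 + k * Cr2O3
Substituting: Ts = 80 + 8.2890 * 4.4200
Result: 116.6374 C


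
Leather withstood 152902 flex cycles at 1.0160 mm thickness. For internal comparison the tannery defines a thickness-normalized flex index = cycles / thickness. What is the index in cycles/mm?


Formula: Index = cycles / thickness
Substituting: Index = 152902 / 1.0160
Result: 150494.0945 cycles/mm


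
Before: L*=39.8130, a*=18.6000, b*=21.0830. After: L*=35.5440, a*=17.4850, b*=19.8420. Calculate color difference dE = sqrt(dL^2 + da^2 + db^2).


dL = -4.2690, da = -1.1150, db = -1.2410
dE = sqrt((-4.2690)^2 + (-1.1150)^2 + (-1.2410)^2) = 4.5834


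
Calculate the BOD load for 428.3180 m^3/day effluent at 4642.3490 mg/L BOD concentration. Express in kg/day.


Formula: BOD_load = volume * conc / 1000
Substituting: BOD_load = 428.3180 * 4642.3490 / 1000
Result: 1988.4016 kg/day


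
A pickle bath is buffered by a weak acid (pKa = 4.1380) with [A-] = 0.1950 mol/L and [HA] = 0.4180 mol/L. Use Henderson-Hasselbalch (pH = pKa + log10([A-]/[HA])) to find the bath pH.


ratio = [A-] / [HA] = 0.1950 / 0.4180 = 0.4665
log10(ratio) = -0.3311
pH = pKa + log10(ratio) = 4.1380 - 0.3311 = 3.8069


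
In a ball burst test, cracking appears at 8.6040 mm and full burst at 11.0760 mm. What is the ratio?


Formula: Ratio = crack / burst
Substituting: Ratio = 8.6040 / 11.0760
Result: 0.7768


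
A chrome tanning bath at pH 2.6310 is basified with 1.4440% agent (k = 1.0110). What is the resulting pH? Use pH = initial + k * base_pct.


Formula: pH_final = pH_initial + k * base_pct
Substituting: pH_final = 2.6310 + 1.0110 * 1.4440
Result: 4.0909


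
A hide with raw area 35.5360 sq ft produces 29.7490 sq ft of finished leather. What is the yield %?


Formula: Yield = finished / raw * 100
Substituting: Yield = 29.7490 / 35.5360 * 100
Result: 83.7151 %


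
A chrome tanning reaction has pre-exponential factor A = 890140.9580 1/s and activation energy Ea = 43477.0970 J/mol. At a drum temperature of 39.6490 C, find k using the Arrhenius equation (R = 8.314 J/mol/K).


T_K = T_C + 273.15 = 39.6490 + 273.15 = 312.7990 K
exponent = -Ea / (R * T_K) = -43477.0970 / (8.314 * 312.7990) = -16.7180
k = A * exp(exponent) = 890140.9580 * exp(-16.7180) = 0.0488551 1/s


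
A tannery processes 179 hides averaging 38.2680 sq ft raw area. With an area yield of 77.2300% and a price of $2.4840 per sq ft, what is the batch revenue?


Raw_total = N * avg_area = 179 * 38.2680 = 6849.9720 sq ft
Finished = Raw_total * yield / 100 = 6849.9720 * 77.2300 / 100 = 5290.2334 sq ft
Value = Finished * price = 5290.2334 * 2.4840 = 13140.9397 $


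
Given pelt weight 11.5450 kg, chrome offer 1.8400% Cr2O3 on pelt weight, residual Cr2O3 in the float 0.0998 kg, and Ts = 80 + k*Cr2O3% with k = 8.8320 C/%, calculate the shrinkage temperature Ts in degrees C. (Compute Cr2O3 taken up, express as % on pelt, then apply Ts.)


Offered = pelt * offer_pct / 100 = 11.5450 * 1.8400 / 100 = 0.2124 kg
Uptake = offered - residual = 0.2124 - 0.0998 = 0.1126 kg
Cr2O3% on pelt = uptake / pelt * 100 = 0.1126 / 11.5450 * 100 = 0.9756 %
Ts = 80 + k * Cr2O3% = 80 + 8.8320 * 0.9756 = 88.6161 C


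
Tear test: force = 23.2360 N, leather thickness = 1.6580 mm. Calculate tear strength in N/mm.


Formula: Tear strength = force / thickness
Substituting: Tear strength = 23.2360 / 1.6580
Result: 14.0145 N/mm


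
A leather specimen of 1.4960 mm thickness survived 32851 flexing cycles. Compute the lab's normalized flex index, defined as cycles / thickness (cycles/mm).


Formula: Index = cycles / thickness
Substituting: Index = 32851 / 1.4960
Result: 21959.2246 cycles/mm


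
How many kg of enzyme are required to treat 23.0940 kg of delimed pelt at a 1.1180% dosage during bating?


Formula: Enzyme = substrate * pct / 100
Substituting: Enzyme = 23.0940 * 1.1180 / 100
Result: 0.2582 kg


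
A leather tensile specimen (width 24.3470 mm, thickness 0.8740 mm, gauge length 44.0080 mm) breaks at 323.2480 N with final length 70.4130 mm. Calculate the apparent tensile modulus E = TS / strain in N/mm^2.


TS = F / (w * t) = 323.2480 / (24.3470 * 0.8740) = 15.1907 N/mm^2
strain = (Lf - L0) / L0 = (70.4130 - 44.0080) / 44.0080 = 0.6000
E = TS / strain = 15.1907 / 0.6000 = 25.3177 N/mm^2


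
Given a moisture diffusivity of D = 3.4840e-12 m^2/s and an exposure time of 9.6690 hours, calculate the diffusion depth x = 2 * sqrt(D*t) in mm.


t = 9.6690 hr * 3600 = 34808.4000 s
D * t = 3.4840e-12 * 34808.4000 = 1.2127e-07
x = 2 * sqrt(D*t) = 2 * sqrt(1.2127e-07) = 6.9648e-04 m = 0.6965 mm


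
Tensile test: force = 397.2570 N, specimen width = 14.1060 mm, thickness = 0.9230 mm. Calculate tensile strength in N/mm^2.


Formula: TS = force / (width * thickness)
Substituting: TS = 397.2570 / (14.1060 * 0.9230)
Result: 30.5117 N/mm^2


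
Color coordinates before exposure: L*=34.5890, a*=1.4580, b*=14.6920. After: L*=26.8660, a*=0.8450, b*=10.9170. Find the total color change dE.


dL = -7.7230, da = -0.6130, db = -3.7750
dE = sqrt((-7.7230)^2 + (-0.6130)^2 + (-3.7750)^2) = 8.6181


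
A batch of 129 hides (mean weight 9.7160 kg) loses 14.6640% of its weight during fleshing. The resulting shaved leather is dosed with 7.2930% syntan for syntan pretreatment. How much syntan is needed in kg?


Total_raw = N * avg_wt = 129 * 9.7160 = 1253.3640 kg
Substrate = Total_raw * (1 - loss/100) = 1253.3640 * (1 - 14.6640/100) = 1069.5707 kg
Syntan = Substrate * pct / 100 = 1069.5707 * 7.2930 / 100 = 78.0038 kg


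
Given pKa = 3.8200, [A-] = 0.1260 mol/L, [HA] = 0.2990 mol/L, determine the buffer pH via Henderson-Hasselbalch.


ratio = [A-] / [HA] = 0.1260 / 0.2990 = 0.4214
log10(ratio) = -0.3753
pH = pKa + log10(ratio) = 3.8200 - 0.3753 = 3.4447


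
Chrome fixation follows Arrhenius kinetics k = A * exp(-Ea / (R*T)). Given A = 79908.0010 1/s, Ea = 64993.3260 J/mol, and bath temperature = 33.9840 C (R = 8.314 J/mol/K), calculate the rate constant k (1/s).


T_K = T_C + 273.15 = 33.9840 + 273.15 = 307.1340 K
exponent = -Ea / (R * T_K) = -64993.3260 / (8.314 * 307.1340) = -25.4525
k = A * exp(exponent) = 79908.0010 * exp(-25.4525) = 7.0583e-07 1/s


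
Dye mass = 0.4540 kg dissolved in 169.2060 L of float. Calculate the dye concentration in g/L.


Formula: Conc = dye_mass(kg) / volume(L) * 1000
Substituting: Conc = 0.4540 / 169.2060 * 1000
Result: 2.6831 g/L


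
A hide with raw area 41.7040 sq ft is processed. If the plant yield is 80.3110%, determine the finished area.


Formula: finished = raw * yield / 100
Substituting: finished = 41.7040 * 80.3110 / 100
Result: 33.4929 sq ft


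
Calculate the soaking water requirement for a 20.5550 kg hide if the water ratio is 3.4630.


Formula: Water = hide_weight * ratio
Substituting: Water = 20.5550 * 3.4630
Result: 71.1820 kg


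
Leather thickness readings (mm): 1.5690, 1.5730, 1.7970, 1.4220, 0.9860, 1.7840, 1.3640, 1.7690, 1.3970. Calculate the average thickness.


Formula: Average = sum / n
Substituting: Average = 13.6610 / 9
Result: 1.5179 mm


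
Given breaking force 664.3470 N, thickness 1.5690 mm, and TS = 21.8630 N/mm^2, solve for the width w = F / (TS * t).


Formula: w = F / (TS * t)
Substituting: w = 664.3470 / (21.8630 * 1.5690)
Result: 19.3670 mm


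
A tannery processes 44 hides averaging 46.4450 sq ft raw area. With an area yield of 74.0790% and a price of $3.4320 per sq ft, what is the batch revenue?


Raw_total = N * avg_area = 44 * 46.4450 = 2043.5800 sq ft
Finished = Raw_total * yield / 100 = 2043.5800 * 74.0790 / 100 = 1513.8636 sq ft
Value = Finished * price = 1513.8636 * 3.4320 = 5195.5800 $


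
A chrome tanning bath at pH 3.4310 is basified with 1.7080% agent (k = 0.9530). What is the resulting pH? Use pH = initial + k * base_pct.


Formula: pH_final = pH_initial + k * base_pct
Substituting: pH_final = 3.4310 + 0.9530 * 1.7080
Result: 5.0587


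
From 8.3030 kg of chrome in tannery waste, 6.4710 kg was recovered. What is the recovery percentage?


Formula: Recovery = recovered / input * 100
Substituting: Recovery = 6.4710 / 8.3030 * 100
Result: 77.9357 %


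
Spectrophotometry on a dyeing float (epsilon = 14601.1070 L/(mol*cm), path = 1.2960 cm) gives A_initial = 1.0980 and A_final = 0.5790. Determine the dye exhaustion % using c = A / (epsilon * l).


c_initial = A_i / (epsilon * l) = 1.0980 / (14601.1070 * 1.2960) = 5.8025e-05 mol/L
c_final = A_f / (epsilon * l) = 0.5790 / (14601.1070 * 1.2960) = 3.0598e-05 mol/L
Exhaustion = (c_initial - c_final) / c_initial * 100 = (5.8025e-05 - 3.0598e-05) / 5.8025e-05 * 100 = 47.2678 %


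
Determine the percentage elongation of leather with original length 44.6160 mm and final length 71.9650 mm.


Formula: Elongation = (Lf - L0) / L0 * 100
Substituting: Elongation = (71.9650 - 44.6160) / 44.6160 * 100
Result: 61.2986 %


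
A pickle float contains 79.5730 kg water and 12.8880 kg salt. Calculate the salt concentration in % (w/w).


Formula: Conc = salt / (water + salt) * 100
Substituting: Conc = 12.8880 / (79.5730 + 12.8880) * 100
Result: 13.9388 %


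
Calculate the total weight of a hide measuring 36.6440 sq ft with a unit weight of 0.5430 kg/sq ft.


Formula: Weight = area * weight_per_sqft
Substituting: Weight = 36.6440 * 0.5430
Result: 19.8977 kg


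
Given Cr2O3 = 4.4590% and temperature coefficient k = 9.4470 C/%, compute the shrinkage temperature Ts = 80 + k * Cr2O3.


Formula: Ts = 80 + k * Cr2O3
Substituting: Ts = 80 + 9.4470 * 4.4590
Result: 122.1242 C


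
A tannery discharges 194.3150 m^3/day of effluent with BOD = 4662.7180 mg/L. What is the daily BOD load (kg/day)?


Formula: BOD_load = volume * conc / 1000
Substituting: BOD_load = 194.3150 * 4662.7180 / 1000
Result: 906.0360 kg/day


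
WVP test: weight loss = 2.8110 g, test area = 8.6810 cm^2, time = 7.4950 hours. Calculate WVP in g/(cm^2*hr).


Formula: WVP = loss / (area * time)
Substituting: WVP = 2.8110 / (8.6810 * 7.4950)
Result: 0.0432036 g/(cm^2*hr)


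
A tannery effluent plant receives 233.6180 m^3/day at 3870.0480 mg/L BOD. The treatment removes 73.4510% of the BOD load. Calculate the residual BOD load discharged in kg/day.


Load_in = volume * conc / 1000 = 233.6180 * 3870.0480 / 1000 = 904.1129 kg/day
Removed = Load_in * eff / 100 = 904.1129 * 73.4510 / 100 = 664.0799 kg/day
Load_out = Load_in - Removed = 904.1129 - 664.0799 = 240.0329 kg/day


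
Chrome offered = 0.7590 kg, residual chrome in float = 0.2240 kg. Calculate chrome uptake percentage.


Formula: Uptake = (offered - residual) / offered * 100
Substituting: Uptake = (0.7590 - 0.2240) / 0.7590 * 100
Result: 70.4875 %


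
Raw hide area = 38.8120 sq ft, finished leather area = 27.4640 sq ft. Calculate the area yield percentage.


Formula: Yield = finished / raw * 100
Substituting: Yield = 27.4640 / 38.8120 * 100
Result: 70.7616 %


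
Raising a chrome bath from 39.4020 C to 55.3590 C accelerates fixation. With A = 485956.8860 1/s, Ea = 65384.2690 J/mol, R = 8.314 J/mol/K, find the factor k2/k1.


T1 = 39.4020 + 273.15 = 312.5520 K; T2 = 55.3590 + 273.15 = 328.5090 K
k1 = A * exp(-Ea/(R*T1)) = 485956.8860 * exp(-65384.2690/(8.314*312.5520)) = 5.7410e-06 1/s
k2 = A * exp(-Ea/(R*T2)) = 485956.8860 * exp(-65384.2690/(8.314*328.5090)) = 1.9489e-05 1/s
k2/k1 = 1.9489e-05 / 5.7410e-06 = 3.3947


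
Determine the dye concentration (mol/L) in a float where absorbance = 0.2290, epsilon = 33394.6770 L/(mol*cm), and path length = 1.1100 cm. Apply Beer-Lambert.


Formula: c = A / (epsilon * l)
Substituting: c = 0.2290 / (33394.6770 * 1.1100)
Result: 6.1778e-06 mol/L


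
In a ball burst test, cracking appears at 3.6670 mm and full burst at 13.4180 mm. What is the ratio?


Formula: Ratio = crack / burst
Substituting: Ratio = 3.6670 / 13.4180
Result: 0.2733


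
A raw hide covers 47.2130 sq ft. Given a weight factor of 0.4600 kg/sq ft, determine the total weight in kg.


Formula: Weight = area * weight_per_sqft
Substituting: Weight = 47.2130 * 0.4600
Result: 21.7180 kg


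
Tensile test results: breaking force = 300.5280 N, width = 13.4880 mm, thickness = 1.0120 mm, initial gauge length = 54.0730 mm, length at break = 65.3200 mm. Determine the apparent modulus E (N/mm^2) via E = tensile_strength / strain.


TS = F / (w * t) = 300.5280 / (13.4880 * 1.0120) = 22.0169 N/mm^2
strain = (Lf - L0) / L0 = (65.3200 - 54.0730) / 54.0730 = 0.2080
E = TS / strain = 22.0169 / 0.2080 = 105.8524 N/mm^2


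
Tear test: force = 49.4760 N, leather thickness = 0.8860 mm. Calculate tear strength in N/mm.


Formula: Tear strength = force / thickness
Substituting: Tear strength = 49.4760 / 0.8860
Result: 55.8420 N/mm


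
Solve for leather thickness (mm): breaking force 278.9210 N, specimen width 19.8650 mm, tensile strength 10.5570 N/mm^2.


Formula: t = F / (TS * w)
Substituting: t = 278.9210 / (10.5570 * 19.8650)
Result: 1.3300 mm


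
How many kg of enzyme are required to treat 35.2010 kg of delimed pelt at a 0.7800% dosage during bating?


Formula: Enzyme = substrate * pct / 100
Substituting: Enzyme = 35.2010 * 0.7800 / 100
Result: 0.2746 kg


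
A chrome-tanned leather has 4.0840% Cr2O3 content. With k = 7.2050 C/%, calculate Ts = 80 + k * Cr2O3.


Formula: Ts = 80 + k * Cr2O3
Substituting: Ts = 80 + 7.2050 * 4.0840
Result: 109.4252 C


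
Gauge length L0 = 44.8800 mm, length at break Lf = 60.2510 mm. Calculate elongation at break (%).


Formula: Elongation = (Lf - L0) / L0 * 100
Substituting: Elongation = (60.2510 - 44.8800) / 44.8800 * 100
Result: 34.2491 %


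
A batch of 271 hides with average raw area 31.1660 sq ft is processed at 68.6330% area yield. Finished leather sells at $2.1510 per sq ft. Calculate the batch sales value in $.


Raw_total = N * avg_area = 271 * 31.1660 = 8445.9860 sq ft
Finished = Raw_total * yield / 100 = 8445.9860 * 68.6330 / 100 = 5796.7336 sq ft
Value = Finished * price = 5796.7336 * 2.1510 = 12468.7739 $


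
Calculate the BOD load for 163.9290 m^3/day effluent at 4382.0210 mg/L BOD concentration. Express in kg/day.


Formula: BOD_load = volume * conc / 1000
Substituting: BOD_load = 163.9290 * 4382.0210 / 1000
Result: 718.3403 kg/day


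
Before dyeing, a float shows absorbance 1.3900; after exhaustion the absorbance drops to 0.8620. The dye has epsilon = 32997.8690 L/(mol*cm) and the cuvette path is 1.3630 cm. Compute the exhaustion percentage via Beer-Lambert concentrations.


c_initial = A_i / (epsilon * l) = 1.3900 / (32997.8690 * 1.3630) = 3.0905e-05 mol/L
c_final = A_f / (epsilon * l) = 0.8620 / (32997.8690 * 1.3630) = 1.9166e-05 mol/L
Exhaustion = (c_initial - c_final) / c_initial * 100 = (3.0905e-05 - 1.9166e-05) / 3.0905e-05 * 100 = 37.9856 %


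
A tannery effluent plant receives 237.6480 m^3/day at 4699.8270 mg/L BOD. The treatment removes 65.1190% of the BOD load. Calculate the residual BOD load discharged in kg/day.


Load_in = volume * conc / 1000 = 237.6480 * 4699.8270 / 1000 = 1116.9045 kg/day
Removed = Load_in * eff / 100 = 1116.9045 * 65.1190 / 100 = 727.3170 kg/day
Load_out = Load_in - Removed = 1116.9045 - 727.3170 = 389.5875 kg/day


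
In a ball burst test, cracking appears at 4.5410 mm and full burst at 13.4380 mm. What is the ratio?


Formula: Ratio = crack / burst
Substituting: Ratio = 4.5410 / 13.4380
Result: 0.3379


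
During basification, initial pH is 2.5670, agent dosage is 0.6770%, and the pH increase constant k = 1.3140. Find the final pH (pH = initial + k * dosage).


Formula: pH_final = pH_initial + k * base_pct
Substituting: pH_final = 2.5670 + 1.3140 * 0.6770
Result: 3.4566


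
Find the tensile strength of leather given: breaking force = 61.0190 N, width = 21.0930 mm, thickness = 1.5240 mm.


Formula: TS = force / (width * thickness)
Substituting: TS = 61.0190 / (21.0930 * 1.5240)
Result: 1.8982 N/mm^2


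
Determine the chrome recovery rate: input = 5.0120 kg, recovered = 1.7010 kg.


Formula: Recovery = recovered / input * 100
Substituting: Recovery = 1.7010 / 5.0120 * 100
Result: 33.9385 %


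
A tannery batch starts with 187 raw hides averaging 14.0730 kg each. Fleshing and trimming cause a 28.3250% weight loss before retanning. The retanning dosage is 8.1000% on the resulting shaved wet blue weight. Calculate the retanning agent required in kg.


Total_raw = N * avg_wt = 187 * 14.0730 = 2631.6510 kg
Substrate = Total_raw * (1 - loss/100) = 2631.6510 * (1 - 28.3250/100) = 1886.2359 kg
Retan = Substrate * pct / 100 = 1886.2359 * 8.1000 / 100 = 152.7851 kg


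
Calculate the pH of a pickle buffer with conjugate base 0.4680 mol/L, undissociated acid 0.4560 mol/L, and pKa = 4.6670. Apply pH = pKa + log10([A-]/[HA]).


ratio = [A-] / [HA] = 0.4680 / 0.4560 = 1.0263
log10(ratio) = 0.011281
pH = pKa + log10(ratio) = 4.6670 + 0.011281 = 4.6783


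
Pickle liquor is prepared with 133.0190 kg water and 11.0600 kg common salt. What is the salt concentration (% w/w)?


Formula: Conc = salt / (water + salt) * 100
Substituting: Conc = 11.0600 / (133.0190 + 11.0600) * 100
Result: 7.6763 %


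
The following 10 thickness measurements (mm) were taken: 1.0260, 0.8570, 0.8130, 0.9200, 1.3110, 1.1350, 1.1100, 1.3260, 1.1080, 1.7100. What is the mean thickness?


Formula: Average = sum / n
Substituting: Average = 11.3160 / 10
Result: 1.1316 mm


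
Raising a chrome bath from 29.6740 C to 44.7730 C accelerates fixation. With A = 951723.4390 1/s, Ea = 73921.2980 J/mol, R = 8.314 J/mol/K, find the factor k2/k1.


T1 = 29.6740 + 273.15 = 302.8240 K; T2 = 44.7730 + 273.15 = 317.9230 K
k1 = A * exp(-Ea/(R*T1)) = 951723.4390 * exp(-73921.2980/(8.314*302.8240)) = 1.6875e-07 1/s
k2 = A * exp(-Ea/(R*T2)) = 951723.4390 * exp(-73921.2980/(8.314*317.9230)) = 6.8050e-07 1/s
k2/k1 = 6.8050e-07 / 1.6875e-07 = 4.0327


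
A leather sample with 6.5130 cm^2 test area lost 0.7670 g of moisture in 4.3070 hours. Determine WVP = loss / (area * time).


Formula: WVP = loss / (area * time)
Substituting: WVP = 0.7670 / (6.5130 * 4.3070)
Result: 0.0273426 g/(cm^2*hr)


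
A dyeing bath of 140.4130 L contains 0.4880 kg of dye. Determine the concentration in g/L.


Formula: Conc = dye_mass(kg) / volume(L) * 1000
Substituting: Conc = 0.4880 / 140.4130 * 1000
Result: 3.4755 g/L


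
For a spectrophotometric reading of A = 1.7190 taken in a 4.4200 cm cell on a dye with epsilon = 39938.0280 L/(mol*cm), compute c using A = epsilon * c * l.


Formula: c = A / (epsilon * l)
Substituting: c = 1.7190 / (39938.0280 * 4.4200)
Result: 9.7379e-06 mol/L


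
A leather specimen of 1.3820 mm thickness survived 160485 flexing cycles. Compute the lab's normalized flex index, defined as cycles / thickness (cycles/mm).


Formula: Index = cycles / thickness
Substituting: Index = 160485 / 1.3820
Result: 116125.1809 cycles/mm


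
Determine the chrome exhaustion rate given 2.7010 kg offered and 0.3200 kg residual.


Formula: Uptake = (offered - residual) / offered * 100
Substituting: Uptake = (2.7010 - 0.3200) / 2.7010 * 100
Result: 88.1525 %


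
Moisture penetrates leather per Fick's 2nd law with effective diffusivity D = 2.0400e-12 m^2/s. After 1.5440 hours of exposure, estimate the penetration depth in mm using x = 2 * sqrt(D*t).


t = 1.5440 hr * 3600 = 5558.4000 s
D * t = 2.0400e-12 * 5558.4000 = 1.1339e-08
x = 2 * sqrt(D*t) = 2 * sqrt(1.1339e-08) = 2.1297e-04 m = 0.2130 mm


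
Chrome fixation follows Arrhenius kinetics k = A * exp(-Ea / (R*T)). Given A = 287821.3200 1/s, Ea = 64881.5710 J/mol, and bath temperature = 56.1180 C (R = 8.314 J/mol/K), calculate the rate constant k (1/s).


T_K = T_C + 273.15 = 56.1180 + 273.15 = 329.2680 K
exponent = -Ea / (R * T_K) = -64881.5710 / (8.314 * 329.2680) = -23.7007
k = A * exp(exponent) = 287821.3200 * exp(-23.7007) = 1.4656e-05 1/s


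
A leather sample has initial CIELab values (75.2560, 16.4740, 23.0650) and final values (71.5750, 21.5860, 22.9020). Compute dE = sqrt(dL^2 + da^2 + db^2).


dL = -3.6810, da = 5.1120, db = -0.1630
dE = sqrt((-3.6810)^2 + 5.1120^2 + (-0.1630)^2) = 6.3015


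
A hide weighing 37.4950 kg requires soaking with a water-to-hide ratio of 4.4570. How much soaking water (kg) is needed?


Formula: Water = hide_weight * ratio
Substituting: Water = 37.4950 * 4.4570
Result: 167.1152 kg


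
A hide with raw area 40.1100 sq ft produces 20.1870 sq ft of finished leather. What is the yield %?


Formula: Yield = finished / raw * 100
Substituting: Yield = 20.1870 / 40.1100 * 100
Result: 50.3291 %


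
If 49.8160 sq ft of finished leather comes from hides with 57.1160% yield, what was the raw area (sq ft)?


Formula: raw = finished * 100 / yield
Substituting: raw = 49.8160 * 100 / 57.1160
Result: 87.2190 sq ft


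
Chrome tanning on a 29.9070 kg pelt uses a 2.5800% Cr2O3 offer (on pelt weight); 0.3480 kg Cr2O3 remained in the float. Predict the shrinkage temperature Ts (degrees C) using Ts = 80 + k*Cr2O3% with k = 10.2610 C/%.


Offered = pelt * offer_pct / 100 = 29.9070 * 2.5800 / 100 = 0.7716 kg
Uptake = offered - residual = 0.7716 - 0.3480 = 0.4236 kg
Cr2O3% on pelt = uptake / pelt * 100 = 0.4236 / 29.9070 * 100 = 1.4164 %
Ts = 80 + k * Cr2O3% = 80 + 10.2610 * 1.4164 = 94.5336 C


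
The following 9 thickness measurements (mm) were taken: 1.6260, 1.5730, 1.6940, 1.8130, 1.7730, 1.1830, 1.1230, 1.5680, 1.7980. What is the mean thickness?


Formula: Average = sum / n
Substituting: Average = 14.1510 / 9
Result: 1.5723 mm


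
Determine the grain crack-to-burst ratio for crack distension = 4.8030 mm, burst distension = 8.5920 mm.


Formula: Ratio = crack / burst
Substituting: Ratio = 4.8030 / 8.5920
Result: 0.5590


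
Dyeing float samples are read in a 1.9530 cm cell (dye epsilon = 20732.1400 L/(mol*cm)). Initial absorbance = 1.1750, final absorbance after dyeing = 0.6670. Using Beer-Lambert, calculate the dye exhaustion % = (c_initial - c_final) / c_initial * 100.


c_initial = A_i / (epsilon * l) = 1.1750 / (20732.1400 * 1.9530) = 2.9020e-05 mol/L
c_final = A_f / (epsilon * l) = 0.6670 / (20732.1400 * 1.9530) = 1.6473e-05 mol/L
Exhaustion = (c_initial - c_final) / c_initial * 100 = (2.9020e-05 - 1.6473e-05) / 2.9020e-05 * 100 = 43.2340 %


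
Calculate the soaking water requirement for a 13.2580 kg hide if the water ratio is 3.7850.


Formula: Water = hide_weight * ratio
Substituting: Water = 13.2580 * 3.7850
Result: 50.1815 kg


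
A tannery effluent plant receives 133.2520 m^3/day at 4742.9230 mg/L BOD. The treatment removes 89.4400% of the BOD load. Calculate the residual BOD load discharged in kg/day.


Load_in = volume * conc / 1000 = 133.2520 * 4742.9230 / 1000 = 632.0040 kg/day
Removed = Load_in * eff / 100 = 632.0040 * 89.4400 / 100 = 565.2644 kg/day
Load_out = Load_in - Removed = 632.0040 - 565.2644 = 66.7396 kg/day


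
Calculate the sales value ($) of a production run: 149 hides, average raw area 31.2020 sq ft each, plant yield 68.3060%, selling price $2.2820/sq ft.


Raw_total = N * avg_area = 149 * 31.2020 = 4649.0980 sq ft
Finished = Raw_total * yield / 100 = 4649.0980 * 68.3060 / 100 = 3175.6129 sq ft
Value = Finished * price = 3175.6129 * 2.2820 = 7246.7486 $


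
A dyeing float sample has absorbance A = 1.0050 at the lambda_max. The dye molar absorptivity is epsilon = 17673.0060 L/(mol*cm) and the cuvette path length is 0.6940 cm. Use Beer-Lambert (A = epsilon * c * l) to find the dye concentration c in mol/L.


Formula: c = A / (epsilon * l)
Substituting: c = 1.0050 / (17673.0060 * 0.6940)
Result: 8.1940e-05 mol/L


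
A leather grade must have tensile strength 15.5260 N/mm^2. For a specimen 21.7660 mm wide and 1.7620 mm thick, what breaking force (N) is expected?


Formula: F = TS * w * t
Substituting: F = 15.5260 * 21.7660 * 1.7620
Result: 595.4484 N


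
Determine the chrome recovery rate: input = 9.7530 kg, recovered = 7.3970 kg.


Formula: Recovery = recovered / input * 100
Substituting: Recovery = 7.3970 / 9.7530 * 100
Result: 75.8433 %


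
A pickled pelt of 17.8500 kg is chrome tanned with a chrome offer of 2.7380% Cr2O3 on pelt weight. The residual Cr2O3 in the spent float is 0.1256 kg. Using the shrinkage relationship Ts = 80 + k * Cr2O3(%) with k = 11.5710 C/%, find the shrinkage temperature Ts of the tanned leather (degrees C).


Offered = pelt * offer_pct / 100 = 17.8500 * 2.7380 / 100 = 0.4887 kg
Uptake = offered - residual = 0.4887 - 0.1256 = 0.3631 kg
Cr2O3% on pelt = uptake / pelt * 100 = 0.3631 / 17.8500 * 100 = 2.0344 %
Ts = 80 + k * Cr2O3% = 80 + 11.5710 * 2.0344 = 103.5396 C


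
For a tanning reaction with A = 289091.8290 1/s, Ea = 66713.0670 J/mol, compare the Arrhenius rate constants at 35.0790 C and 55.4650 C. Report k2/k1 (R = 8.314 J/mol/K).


T1 = 35.0790 + 273.15 = 308.2290 K; T2 = 55.4650 + 273.15 = 328.6150 K
k1 = A * exp(-Ea/(R*T1)) = 289091.8290 * exp(-66713.0670/(8.314*308.2290)) = 1.4288e-06 1/s
k2 = A * exp(-Ea/(R*T2)) = 289091.8290 * exp(-66713.0670/(8.314*328.6150)) = 7.1837e-06 1/s
k2/k1 = 7.1837e-06 / 1.4288e-06 = 5.0279


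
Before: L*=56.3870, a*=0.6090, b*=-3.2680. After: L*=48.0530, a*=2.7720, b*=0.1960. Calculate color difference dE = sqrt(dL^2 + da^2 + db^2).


dL = -8.3340, da = 2.1630, db = 3.4640
dE = sqrt((-8.3340)^2 + 2.1630^2 + 3.4640^2) = 9.2808


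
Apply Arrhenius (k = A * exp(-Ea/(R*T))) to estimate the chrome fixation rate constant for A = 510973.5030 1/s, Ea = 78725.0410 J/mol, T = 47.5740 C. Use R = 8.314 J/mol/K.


T_K = T_C + 273.15 = 47.5740 + 273.15 = 320.7240 K
exponent = -Ea / (R * T_K) = -78725.0410 / (8.314 * 320.7240) = -29.5237
k = A * exp(exponent) = 510973.5030 * exp(-29.5237) = 7.6984e-08 1/s


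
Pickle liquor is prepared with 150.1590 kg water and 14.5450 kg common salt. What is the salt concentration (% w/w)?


Formula: Conc = salt / (water + salt) * 100
Substituting: Conc = 14.5450 / (150.1590 + 14.5450) * 100
Result: 8.8310 %


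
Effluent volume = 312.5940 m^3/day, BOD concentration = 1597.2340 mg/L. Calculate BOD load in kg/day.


Formula: BOD_load = volume * conc / 1000
Substituting: BOD_load = 312.5940 * 1597.2340 / 1000
Result: 499.2858 kg/day


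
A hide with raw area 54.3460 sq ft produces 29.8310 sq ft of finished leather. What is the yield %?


Formula: Yield = finished / raw * 100
Substituting: Yield = 29.8310 / 54.3460 * 100
Result: 54.8909 %


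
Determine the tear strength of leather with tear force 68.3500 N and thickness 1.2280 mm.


Formula: Tear strength = force / thickness
Substituting: Tear strength = 68.3500 / 1.2280
Result: 55.6596 N/mm


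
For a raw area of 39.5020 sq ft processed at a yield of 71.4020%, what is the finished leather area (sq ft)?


Formula: finished = raw * yield / 100
Substituting: finished = 39.5020 * 71.4020 / 100
Result: 28.2052 sq ft


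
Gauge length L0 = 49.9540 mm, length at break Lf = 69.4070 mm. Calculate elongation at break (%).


Formula: Elongation = (Lf - L0) / L0 * 100
Substituting: Elongation = (69.4070 - 49.9540) / 49.9540 * 100
Result: 38.9418 %


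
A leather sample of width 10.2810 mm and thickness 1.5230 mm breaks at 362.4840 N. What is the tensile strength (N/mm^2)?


Formula: TS = force / (width * thickness)
Substituting: TS = 362.4840 / (10.2810 * 1.5230)
Result: 23.1501 N/mm^2


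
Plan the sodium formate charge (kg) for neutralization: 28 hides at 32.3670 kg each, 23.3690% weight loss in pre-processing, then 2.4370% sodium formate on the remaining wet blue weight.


Total_raw = N * avg_wt = 28 * 32.3670 = 906.2760 kg
Substrate = Total_raw * (1 - loss/100) = 906.2760 * (1 - 23.3690/100) = 694.4884 kg
Neutralizer = Substrate * pct / 100 = 694.4884 * 2.4370 / 100 = 16.9247 kg


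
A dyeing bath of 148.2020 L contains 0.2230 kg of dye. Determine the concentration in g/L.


Formula: Conc = dye_mass(kg) / volume(L) * 1000
Substituting: Conc = 0.2230 / 148.2020 * 1000
Result: 1.5047 g/L


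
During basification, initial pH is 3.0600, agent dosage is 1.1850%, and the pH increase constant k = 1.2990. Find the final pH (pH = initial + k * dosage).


Formula: pH_final = pH_initial + k * base_pct
Substituting: pH_final = 3.0600 + 1.2990 * 1.1850
Result: 4.5993


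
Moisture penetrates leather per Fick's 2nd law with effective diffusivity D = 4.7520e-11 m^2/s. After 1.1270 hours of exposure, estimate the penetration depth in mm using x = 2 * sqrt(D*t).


t = 1.1270 hr * 3600 = 4057.2000 s
D * t = 4.7520e-11 * 4057.2000 = 1.9280e-07
x = 2 * sqrt(D*t) = 2 * sqrt(1.9280e-07) = 8.7818e-04 m = 0.8782 mm


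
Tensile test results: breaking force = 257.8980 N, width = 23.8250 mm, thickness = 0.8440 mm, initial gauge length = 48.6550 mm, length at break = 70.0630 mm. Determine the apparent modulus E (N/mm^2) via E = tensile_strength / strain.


TS = F / (w * t) = 257.8980 / (23.8250 * 0.8440) = 12.8255 N/mm^2
strain = (Lf - L0) / L0 = (70.0630 - 48.6550) / 48.6550 = 0.4400
E = TS / strain = 12.8255 / 0.4400 = 29.1490 N/mm^2


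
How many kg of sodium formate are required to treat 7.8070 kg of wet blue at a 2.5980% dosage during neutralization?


Formula: Neutralizer = substrate * pct / 100
Substituting: Neutralizer = 7.8070 * 2.5980 / 100
Result: 0.2028 kg


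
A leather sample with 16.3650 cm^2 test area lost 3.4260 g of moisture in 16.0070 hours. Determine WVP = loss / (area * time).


Formula: WVP = loss / (area * time)
Substituting: WVP = 3.4260 / (16.3650 * 16.0070)
Result: 0.0130786 g/(cm^2*hr)


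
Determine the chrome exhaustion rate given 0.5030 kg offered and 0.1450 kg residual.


Formula: Uptake = (offered - residual) / offered * 100
Substituting: Uptake = (0.5030 - 0.1450) / 0.5030 * 100
Result: 71.1730 %


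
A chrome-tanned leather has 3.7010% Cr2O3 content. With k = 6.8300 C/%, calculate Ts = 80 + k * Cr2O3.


Formula: Ts = 80 + k * Cr2O3
Substituting: Ts = 80 + 6.8300 * 3.7010
Result: 105.2778 C


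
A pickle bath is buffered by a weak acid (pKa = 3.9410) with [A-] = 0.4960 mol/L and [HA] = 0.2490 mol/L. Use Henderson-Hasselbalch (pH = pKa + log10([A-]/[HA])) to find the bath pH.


ratio = [A-] / [HA] = 0.4960 / 0.2490 = 1.9920
log10(ratio) = 0.2993
pH = pKa + log10(ratio) = 3.9410 + 0.2993 = 4.2403


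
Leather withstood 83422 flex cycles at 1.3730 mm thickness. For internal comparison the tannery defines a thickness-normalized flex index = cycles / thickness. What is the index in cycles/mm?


Formula: Index = cycles / thickness
Substituting: Index = 83422 / 1.3730
Result: 60758.9221 cycles/mm


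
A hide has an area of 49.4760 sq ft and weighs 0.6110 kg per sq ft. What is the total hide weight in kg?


Formula: Weight = area * weight_per_sqft
Substituting: Weight = 49.4760 * 0.6110
Result: 30.2298 kg


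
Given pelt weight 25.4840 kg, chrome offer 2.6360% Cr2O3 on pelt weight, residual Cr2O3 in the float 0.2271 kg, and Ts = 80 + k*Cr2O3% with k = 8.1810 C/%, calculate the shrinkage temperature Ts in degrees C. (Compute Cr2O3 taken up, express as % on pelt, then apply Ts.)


Offered = pelt * offer_pct / 100 = 25.4840 * 2.6360 / 100 = 0.6718 kg
Uptake = offered - residual = 0.6718 - 0.2271 = 0.4447 kg
Cr2O3% on pelt = uptake / pelt * 100 = 0.4447 / 25.4840 * 100 = 1.7449 %
Ts = 80 + k * Cr2O3% = 80 + 8.1810 * 1.7449 = 94.2746 C


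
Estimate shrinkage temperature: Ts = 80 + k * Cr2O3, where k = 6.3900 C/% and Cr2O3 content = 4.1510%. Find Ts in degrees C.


Formula: Ts = 80 + k * Cr2O3
Substituting: Ts = 80 + 6.3900 * 4.1510
Result: 106.5249 C


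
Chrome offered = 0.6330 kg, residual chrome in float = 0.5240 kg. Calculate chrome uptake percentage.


Formula: Uptake = (offered - residual) / offered * 100
Substituting: Uptake = (0.6330 - 0.5240) / 0.6330 * 100
Result: 17.2196 %


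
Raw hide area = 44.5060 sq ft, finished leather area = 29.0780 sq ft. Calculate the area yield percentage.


Formula: Yield = finished / raw * 100
Substituting: Yield = 29.0780 / 44.5060 * 100
Result: 65.3350 %


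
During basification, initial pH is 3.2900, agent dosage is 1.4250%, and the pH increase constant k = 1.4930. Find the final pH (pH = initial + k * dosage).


Formula: pH_final = pH_initial + k * base_pct
Substituting: pH_final = 3.2900 + 1.4930 * 1.4250
Result: 5.4175


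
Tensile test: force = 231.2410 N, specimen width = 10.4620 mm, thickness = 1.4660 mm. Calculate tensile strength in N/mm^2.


Formula: TS = force / (width * thickness)
Substituting: TS = 231.2410 / (10.4620 * 1.4660)
Result: 15.0770 N/mm^2


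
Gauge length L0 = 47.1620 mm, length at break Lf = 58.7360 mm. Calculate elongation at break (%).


Formula: Elongation = (Lf - L0) / L0 * 100
Substituting: Elongation = (58.7360 - 47.1620) / 47.1620 * 100
Result: 24.5409 %


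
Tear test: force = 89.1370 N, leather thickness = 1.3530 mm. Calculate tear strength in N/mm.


Formula: Tear strength = force / thickness
Substituting: Tear strength = 89.1370 / 1.3530
Result: 65.8810 N/mm


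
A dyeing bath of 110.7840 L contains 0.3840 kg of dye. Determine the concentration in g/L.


Formula: Conc = dye_mass(kg) / volume(L) * 1000
Substituting: Conc = 0.3840 / 110.7840 * 1000
Result: 3.4662 g/L


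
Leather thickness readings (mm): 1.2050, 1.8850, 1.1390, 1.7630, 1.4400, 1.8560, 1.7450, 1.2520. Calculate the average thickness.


Formula: Average = sum / n
Substituting: Average = 12.2850 / 8
Result: 1.5356 mm


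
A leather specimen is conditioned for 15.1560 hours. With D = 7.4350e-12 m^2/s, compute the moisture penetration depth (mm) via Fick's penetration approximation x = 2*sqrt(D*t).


t = 15.1560 hr * 3600 = 54561.6000 s
D * t = 7.4350e-12 * 54561.6000 = 4.0567e-07
x = 2 * sqrt(D*t) = 2 * sqrt(4.0567e-07) = 0.00127384 m = 1.2738 mm


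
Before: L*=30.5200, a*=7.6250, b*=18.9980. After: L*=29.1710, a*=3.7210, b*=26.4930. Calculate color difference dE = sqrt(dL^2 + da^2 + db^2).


dL = -1.3490, da = -3.9040, db = 7.4950
dE = sqrt((-1.3490)^2 + (-3.9040)^2 + 7.4950^2) = 8.5578


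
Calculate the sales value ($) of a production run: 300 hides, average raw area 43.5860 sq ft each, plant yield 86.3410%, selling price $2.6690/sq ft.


Raw_total = N * avg_area = 300 * 43.5860 = 13075.8000 sq ft
Finished = Raw_total * yield / 100 = 13075.8000 * 86.3410 / 100 = 11289.7765 sq ft
Value = Finished * price = 11289.7765 * 2.6690 = 30132.4134 $


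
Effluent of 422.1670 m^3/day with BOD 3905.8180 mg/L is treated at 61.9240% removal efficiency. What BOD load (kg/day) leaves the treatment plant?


Load_in = volume * conc / 1000 = 422.1670 * 3905.8180 / 1000 = 1648.9075 kg/day
Removed = Load_in * eff / 100 = 1648.9075 * 61.9240 / 100 = 1021.0695 kg/day
Load_out = Load_in - Removed = 1648.9075 - 1021.0695 = 627.8380 kg/day


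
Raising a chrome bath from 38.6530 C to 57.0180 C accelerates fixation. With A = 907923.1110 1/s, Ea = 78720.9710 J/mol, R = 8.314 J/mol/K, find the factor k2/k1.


T1 = 38.6530 + 273.15 = 311.8030 K; T2 = 57.0180 + 273.15 = 330.1680 K
k1 = A * exp(-Ea/(R*T1)) = 907923.1110 * exp(-78720.9710/(8.314*311.8030)) = 5.8868e-08 1/s
k2 = A * exp(-Ea/(R*T2)) = 907923.1110 * exp(-78720.9710/(8.314*330.1680)) = 3.1875e-07 1/s
k2/k1 = 3.1875e-07 / 5.8868e-08 = 5.4146


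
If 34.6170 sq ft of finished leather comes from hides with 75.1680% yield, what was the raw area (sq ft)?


Formula: raw = finished * 100 / yield
Substituting: raw = 34.6170 * 100 / 75.1680
Result: 46.0528 sq ft


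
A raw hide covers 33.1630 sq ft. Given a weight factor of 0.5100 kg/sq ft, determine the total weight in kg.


Formula: Weight = area * weight_per_sqft
Substituting: Weight = 33.1630 * 0.5100
Result: 16.9131 kg


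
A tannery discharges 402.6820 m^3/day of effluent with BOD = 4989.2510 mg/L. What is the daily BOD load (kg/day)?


Formula: BOD_load = volume * conc / 1000
Substituting: BOD_load = 402.6820 * 4989.2510 / 1000
Result: 2009.0816 kg/day


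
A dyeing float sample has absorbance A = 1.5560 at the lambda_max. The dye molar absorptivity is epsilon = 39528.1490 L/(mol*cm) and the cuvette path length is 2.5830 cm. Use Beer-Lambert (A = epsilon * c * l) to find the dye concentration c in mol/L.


Formula: c = A / (epsilon * l)
Substituting: c = 1.5560 / (39528.1490 * 2.5830)
Result: 1.5240e-05 mol/L


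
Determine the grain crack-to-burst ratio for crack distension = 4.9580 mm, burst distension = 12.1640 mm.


Formula: Ratio = crack / burst
Substituting: Ratio = 4.9580 / 12.1640
Result: 0.4076


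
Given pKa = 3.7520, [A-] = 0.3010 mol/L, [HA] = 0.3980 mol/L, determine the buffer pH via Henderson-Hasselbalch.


ratio = [A-] / [HA] = 0.3010 / 0.3980 = 0.7563
log10(ratio) = -0.1213
pH = pKa + log10(ratio) = 3.7520 - 0.1213 = 3.6307


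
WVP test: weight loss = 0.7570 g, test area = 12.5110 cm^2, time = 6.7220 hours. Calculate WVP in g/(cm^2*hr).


Formula: WVP = loss / (area * time)
Substituting: WVP = 0.7570 / (12.5110 * 6.7220)
Result: 0.0090013 g/(cm^2*hr)


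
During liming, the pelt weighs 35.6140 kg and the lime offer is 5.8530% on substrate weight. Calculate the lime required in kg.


Formula: Lime = substrate * pct / 100
Substituting: Lime = 35.6140 * 5.8530 / 100
Result: 2.0845 kg


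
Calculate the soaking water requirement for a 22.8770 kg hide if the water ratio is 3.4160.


Formula: Water = hide_weight * ratio
Substituting: Water = 22.8770 * 3.4160
Result: 78.1478 kg


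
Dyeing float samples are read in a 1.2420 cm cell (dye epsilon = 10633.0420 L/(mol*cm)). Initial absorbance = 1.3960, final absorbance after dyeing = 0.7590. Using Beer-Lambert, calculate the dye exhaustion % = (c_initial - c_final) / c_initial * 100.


c_initial = A_i / (epsilon * l) = 1.3960 / (10633.0420 * 1.2420) = 1.0571e-04 mol/L
c_final = A_f / (epsilon * l) = 0.7590 / (10633.0420 * 1.2420) = 5.7473e-05 mol/L
Exhaustion = (c_initial - c_final) / c_initial * 100 = (1.0571e-04 - 5.7473e-05) / 1.0571e-04 * 100 = 45.6304 %
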